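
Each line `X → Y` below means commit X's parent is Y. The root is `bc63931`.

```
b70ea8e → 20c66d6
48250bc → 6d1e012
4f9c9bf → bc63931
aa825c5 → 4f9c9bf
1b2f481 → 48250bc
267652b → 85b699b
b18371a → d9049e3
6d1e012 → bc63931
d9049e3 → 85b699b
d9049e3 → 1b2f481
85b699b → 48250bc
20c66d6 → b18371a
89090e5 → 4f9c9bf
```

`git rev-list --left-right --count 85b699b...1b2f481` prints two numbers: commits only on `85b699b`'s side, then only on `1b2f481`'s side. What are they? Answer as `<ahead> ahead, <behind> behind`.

Reachable from 85b699b: {48250bc, 6d1e012, 85b699b, bc63931}.
Reachable from 1b2f481: {1b2f481, 48250bc, 6d1e012, bc63931}.
Only in 85b699b's history (ahead): {85b699b} — 1.
Only in 1b2f481's history (behind): {1b2f481} — 1.

1 ahead, 1 behind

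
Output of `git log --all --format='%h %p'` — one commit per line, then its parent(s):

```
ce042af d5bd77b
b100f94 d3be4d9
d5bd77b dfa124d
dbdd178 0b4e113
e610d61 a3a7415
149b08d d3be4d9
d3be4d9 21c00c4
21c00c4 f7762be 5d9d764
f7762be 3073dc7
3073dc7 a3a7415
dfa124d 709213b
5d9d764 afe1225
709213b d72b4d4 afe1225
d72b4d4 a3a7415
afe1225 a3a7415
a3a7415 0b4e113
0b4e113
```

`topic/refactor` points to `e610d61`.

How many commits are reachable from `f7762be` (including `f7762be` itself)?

4

Walking parent pointers from f7762be: reachable set = {0b4e113, 3073dc7, a3a7415, f7762be}.
That is 4 commits.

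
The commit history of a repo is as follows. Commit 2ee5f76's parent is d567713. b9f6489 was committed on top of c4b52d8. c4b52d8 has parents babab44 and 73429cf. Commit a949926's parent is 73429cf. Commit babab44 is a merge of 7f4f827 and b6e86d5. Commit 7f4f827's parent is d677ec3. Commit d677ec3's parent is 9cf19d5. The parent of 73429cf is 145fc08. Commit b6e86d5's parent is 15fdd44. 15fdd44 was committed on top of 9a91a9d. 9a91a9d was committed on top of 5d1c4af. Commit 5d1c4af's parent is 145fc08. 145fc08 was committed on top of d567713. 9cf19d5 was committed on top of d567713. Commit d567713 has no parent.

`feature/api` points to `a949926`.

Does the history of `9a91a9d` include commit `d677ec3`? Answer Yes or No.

Ancestors of 9a91a9d: {145fc08, 5d1c4af, 9a91a9d, d567713}.
d677ec3 is not in that set, so it is not an ancestor of 9a91a9d.

No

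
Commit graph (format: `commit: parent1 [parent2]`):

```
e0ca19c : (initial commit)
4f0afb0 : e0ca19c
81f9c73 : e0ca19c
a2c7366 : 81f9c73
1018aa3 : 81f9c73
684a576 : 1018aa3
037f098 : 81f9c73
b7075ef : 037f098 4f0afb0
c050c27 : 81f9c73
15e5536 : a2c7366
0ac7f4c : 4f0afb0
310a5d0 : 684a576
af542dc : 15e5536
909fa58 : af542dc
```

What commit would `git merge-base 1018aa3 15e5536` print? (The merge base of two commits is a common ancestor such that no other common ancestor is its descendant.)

Ancestors of 1018aa3: {1018aa3, 81f9c73, e0ca19c}.
Ancestors of 15e5536: {15e5536, 81f9c73, a2c7366, e0ca19c}.
Common ancestors: {81f9c73, e0ca19c}.
Among these, 81f9c73 is not an ancestor of any other common ancestor — it is the merge base.

81f9c73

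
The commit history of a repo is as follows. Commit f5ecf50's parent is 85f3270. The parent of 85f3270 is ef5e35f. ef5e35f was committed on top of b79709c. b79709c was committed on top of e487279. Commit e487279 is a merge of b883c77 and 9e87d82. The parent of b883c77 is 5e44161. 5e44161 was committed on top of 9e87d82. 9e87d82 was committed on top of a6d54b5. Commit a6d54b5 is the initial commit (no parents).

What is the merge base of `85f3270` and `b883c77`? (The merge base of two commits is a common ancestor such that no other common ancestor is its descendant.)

b883c77

Ancestors of 85f3270: {5e44161, 85f3270, 9e87d82, a6d54b5, b79709c, b883c77, e487279, ef5e35f}.
Ancestors of b883c77: {5e44161, 9e87d82, a6d54b5, b883c77}.
Common ancestors: {5e44161, 9e87d82, a6d54b5, b883c77}.
Among these, b883c77 is not an ancestor of any other common ancestor — it is the merge base.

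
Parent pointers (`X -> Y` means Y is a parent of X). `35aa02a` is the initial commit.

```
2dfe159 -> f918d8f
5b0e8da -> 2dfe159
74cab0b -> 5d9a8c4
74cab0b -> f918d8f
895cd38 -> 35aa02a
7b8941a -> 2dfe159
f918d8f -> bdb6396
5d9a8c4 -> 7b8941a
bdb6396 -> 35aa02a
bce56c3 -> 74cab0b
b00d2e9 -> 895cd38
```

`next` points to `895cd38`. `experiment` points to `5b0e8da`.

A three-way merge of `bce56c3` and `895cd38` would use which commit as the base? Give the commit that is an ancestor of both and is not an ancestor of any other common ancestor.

Ancestors of bce56c3: {2dfe159, 35aa02a, 5d9a8c4, 74cab0b, 7b8941a, bce56c3, bdb6396, f918d8f}.
Ancestors of 895cd38: {35aa02a, 895cd38}.
Common ancestors: {35aa02a}.
The only common ancestor is 35aa02a, so it is the merge base.

35aa02a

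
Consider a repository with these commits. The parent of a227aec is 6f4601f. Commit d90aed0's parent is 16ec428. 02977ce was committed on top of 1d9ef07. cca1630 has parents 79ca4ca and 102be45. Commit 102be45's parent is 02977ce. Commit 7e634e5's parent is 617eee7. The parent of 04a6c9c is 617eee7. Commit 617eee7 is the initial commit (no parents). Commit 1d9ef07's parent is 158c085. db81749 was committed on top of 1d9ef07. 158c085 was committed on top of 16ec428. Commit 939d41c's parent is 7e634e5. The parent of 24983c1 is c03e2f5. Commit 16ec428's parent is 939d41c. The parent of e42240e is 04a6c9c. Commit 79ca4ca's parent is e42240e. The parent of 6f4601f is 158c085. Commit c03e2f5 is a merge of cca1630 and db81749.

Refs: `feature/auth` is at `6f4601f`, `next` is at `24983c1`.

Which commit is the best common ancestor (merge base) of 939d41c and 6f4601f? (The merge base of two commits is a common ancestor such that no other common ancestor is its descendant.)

939d41c

Ancestors of 939d41c: {617eee7, 7e634e5, 939d41c}.
Ancestors of 6f4601f: {158c085, 16ec428, 617eee7, 6f4601f, 7e634e5, 939d41c}.
Common ancestors: {617eee7, 7e634e5, 939d41c}.
Among these, 939d41c is not an ancestor of any other common ancestor — it is the merge base.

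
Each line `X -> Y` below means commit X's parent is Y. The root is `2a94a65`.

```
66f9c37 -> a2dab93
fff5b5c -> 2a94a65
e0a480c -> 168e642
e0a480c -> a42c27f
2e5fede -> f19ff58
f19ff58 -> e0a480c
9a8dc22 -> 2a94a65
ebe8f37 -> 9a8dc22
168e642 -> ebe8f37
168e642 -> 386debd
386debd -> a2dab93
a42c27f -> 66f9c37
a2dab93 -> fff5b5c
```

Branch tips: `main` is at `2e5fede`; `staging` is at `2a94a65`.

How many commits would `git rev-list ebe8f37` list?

3

Walking parent pointers from ebe8f37: reachable set = {2a94a65, 9a8dc22, ebe8f37}.
That is 3 commits.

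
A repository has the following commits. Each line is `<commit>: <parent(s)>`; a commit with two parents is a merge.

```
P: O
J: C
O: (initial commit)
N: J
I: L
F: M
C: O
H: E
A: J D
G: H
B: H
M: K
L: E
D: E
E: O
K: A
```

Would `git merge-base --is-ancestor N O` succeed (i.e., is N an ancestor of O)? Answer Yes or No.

No

Ancestors of O: {O}.
N is not in that set, so it is not an ancestor of O.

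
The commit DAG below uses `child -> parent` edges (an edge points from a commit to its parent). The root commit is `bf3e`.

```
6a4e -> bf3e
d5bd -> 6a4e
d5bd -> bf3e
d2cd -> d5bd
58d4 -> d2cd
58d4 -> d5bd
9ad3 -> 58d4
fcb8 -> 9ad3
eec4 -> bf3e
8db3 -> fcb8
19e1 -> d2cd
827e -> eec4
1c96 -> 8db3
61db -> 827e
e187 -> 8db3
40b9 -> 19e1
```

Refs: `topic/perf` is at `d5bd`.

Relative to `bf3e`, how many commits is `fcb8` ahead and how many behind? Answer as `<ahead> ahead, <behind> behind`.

6 ahead, 0 behind

Reachable from fcb8: {58d4, 6a4e, 9ad3, bf3e, d2cd, d5bd, fcb8}.
Reachable from bf3e: {bf3e}.
Only in fcb8's history (ahead): {58d4, 6a4e, 9ad3, d2cd, d5bd, fcb8} — 6.
Only in bf3e's history (behind): {} — 0.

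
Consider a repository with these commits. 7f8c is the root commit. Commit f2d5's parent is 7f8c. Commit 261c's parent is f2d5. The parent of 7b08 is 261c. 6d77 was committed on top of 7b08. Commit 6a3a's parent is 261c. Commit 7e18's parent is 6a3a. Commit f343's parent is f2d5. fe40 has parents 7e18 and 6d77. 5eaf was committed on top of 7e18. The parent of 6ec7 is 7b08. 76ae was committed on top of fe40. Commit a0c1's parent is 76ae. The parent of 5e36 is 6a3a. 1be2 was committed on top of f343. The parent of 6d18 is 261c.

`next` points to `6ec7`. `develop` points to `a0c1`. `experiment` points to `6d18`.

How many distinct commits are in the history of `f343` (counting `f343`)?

Walking parent pointers from f343: reachable set = {7f8c, f2d5, f343}.
That is 3 commits.

3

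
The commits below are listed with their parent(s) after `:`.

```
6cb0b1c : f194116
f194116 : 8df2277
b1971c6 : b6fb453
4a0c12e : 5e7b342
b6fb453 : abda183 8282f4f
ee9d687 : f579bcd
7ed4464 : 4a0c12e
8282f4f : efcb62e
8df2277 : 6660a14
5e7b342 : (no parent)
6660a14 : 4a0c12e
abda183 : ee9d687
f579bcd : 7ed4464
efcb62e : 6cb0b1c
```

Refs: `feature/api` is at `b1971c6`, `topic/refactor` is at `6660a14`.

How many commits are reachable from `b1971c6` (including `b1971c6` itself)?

Walking parent pointers from b1971c6: reachable set = {4a0c12e, 5e7b342, 6660a14, 6cb0b1c, 7ed4464, 8282f4f, 8df2277, abda183, b1971c6, b6fb453, ee9d687, efcb62e, f194116, f579bcd}.
That is 14 commits.

14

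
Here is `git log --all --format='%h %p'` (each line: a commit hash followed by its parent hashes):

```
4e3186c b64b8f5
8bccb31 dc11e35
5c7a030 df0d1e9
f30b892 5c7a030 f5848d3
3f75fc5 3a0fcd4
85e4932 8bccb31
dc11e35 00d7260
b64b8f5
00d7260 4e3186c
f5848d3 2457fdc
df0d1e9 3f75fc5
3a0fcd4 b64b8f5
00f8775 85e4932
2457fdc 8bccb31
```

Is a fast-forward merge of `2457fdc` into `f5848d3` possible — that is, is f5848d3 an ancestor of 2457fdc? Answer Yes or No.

No

A fast-forward from f5848d3 to 2457fdc is possible iff f5848d3 is an ancestor of 2457fdc.
Ancestors of 2457fdc: {00d7260, 2457fdc, 4e3186c, 8bccb31, b64b8f5, dc11e35}.
f5848d3 is not among them, so fast-forward is not possible.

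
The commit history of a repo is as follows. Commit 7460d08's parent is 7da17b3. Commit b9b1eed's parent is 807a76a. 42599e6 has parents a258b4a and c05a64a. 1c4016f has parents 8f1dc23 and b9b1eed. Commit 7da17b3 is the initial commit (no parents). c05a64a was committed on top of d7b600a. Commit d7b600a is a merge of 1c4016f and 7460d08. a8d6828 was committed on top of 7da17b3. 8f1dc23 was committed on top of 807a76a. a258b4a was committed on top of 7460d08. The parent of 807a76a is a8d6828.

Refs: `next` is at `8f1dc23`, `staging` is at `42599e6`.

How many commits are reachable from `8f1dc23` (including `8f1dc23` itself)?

Walking parent pointers from 8f1dc23: reachable set = {7da17b3, 807a76a, 8f1dc23, a8d6828}.
That is 4 commits.

4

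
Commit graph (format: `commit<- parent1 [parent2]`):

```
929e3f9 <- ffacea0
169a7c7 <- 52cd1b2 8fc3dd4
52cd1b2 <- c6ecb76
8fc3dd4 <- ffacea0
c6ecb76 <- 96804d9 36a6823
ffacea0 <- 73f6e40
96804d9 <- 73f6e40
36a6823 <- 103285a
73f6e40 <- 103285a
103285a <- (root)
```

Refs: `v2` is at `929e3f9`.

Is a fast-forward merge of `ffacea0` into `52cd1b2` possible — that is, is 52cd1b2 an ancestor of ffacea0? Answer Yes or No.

No

A fast-forward from 52cd1b2 to ffacea0 is possible iff 52cd1b2 is an ancestor of ffacea0.
Ancestors of ffacea0: {103285a, 73f6e40, ffacea0}.
52cd1b2 is not among them, so fast-forward is not possible.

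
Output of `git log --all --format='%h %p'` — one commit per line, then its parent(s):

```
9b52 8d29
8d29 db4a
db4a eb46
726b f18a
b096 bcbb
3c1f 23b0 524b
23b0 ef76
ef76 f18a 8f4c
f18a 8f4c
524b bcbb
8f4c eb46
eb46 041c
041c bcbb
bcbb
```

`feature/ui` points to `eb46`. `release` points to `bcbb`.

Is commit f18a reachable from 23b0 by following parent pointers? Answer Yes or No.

Yes

Ancestors of 23b0 (commits reachable by following parents): {041c, 23b0, 8f4c, bcbb, eb46, ef76, f18a}.
f18a is in that set, so it is an ancestor of 23b0.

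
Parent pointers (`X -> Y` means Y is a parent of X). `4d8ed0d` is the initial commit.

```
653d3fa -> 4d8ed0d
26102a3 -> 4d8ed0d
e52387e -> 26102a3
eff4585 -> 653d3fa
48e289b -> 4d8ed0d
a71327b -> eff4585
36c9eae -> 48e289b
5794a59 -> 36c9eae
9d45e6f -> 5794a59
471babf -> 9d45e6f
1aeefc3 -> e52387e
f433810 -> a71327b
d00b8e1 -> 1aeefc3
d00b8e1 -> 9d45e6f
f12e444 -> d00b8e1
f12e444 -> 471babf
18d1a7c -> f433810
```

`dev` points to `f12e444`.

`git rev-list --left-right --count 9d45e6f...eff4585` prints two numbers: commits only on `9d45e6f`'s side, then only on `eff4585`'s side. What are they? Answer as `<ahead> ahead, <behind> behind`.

4 ahead, 2 behind

Reachable from 9d45e6f: {36c9eae, 48e289b, 4d8ed0d, 5794a59, 9d45e6f}.
Reachable from eff4585: {4d8ed0d, 653d3fa, eff4585}.
Only in 9d45e6f's history (ahead): {36c9eae, 48e289b, 5794a59, 9d45e6f} — 4.
Only in eff4585's history (behind): {653d3fa, eff4585} — 2.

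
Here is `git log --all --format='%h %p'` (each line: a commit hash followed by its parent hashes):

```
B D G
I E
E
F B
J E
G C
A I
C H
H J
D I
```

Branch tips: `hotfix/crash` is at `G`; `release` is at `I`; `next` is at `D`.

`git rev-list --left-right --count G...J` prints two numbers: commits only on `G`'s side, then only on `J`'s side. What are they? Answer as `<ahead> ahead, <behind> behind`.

3 ahead, 0 behind

Reachable from G: {C, E, G, H, J}.
Reachable from J: {E, J}.
Only in G's history (ahead): {C, G, H} — 3.
Only in J's history (behind): {} — 0.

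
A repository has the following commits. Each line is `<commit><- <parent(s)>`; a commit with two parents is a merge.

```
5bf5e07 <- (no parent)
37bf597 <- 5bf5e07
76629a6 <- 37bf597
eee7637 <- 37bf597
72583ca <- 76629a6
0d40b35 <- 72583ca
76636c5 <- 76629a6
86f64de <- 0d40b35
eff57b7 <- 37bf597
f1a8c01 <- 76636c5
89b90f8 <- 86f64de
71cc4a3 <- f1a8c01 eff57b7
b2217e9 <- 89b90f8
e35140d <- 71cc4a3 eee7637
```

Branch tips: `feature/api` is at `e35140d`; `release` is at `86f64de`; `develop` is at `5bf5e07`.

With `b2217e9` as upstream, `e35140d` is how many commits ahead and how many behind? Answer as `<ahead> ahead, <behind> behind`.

Reachable from e35140d: {37bf597, 5bf5e07, 71cc4a3, 76629a6, 76636c5, e35140d, eee7637, eff57b7, f1a8c01}.
Reachable from b2217e9: {0d40b35, 37bf597, 5bf5e07, 72583ca, 76629a6, 86f64de, 89b90f8, b2217e9}.
Only in e35140d's history (ahead): {71cc4a3, 76636c5, e35140d, eee7637, eff57b7, f1a8c01} — 6.
Only in b2217e9's history (behind): {0d40b35, 72583ca, 86f64de, 89b90f8, b2217e9} — 5.

6 ahead, 5 behind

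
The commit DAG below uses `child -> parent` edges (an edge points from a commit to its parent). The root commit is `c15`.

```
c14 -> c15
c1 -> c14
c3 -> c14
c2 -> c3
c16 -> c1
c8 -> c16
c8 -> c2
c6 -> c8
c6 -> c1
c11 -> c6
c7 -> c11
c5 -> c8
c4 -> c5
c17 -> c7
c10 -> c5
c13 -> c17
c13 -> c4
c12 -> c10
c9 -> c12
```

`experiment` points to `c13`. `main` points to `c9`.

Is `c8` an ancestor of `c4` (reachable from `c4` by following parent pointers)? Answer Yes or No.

Ancestors of c4 (commits reachable by following parents): {c1, c14, c15, c16, c2, c3, c4, c5, c8}.
c8 is in that set, so it is an ancestor of c4.

Yes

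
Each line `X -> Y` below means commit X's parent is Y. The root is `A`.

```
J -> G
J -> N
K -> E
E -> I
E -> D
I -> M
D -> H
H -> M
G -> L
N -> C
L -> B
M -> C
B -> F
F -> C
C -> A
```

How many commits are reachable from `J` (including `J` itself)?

Walking parent pointers from J: reachable set = {A, B, C, F, G, J, L, N}.
That is 8 commits.

8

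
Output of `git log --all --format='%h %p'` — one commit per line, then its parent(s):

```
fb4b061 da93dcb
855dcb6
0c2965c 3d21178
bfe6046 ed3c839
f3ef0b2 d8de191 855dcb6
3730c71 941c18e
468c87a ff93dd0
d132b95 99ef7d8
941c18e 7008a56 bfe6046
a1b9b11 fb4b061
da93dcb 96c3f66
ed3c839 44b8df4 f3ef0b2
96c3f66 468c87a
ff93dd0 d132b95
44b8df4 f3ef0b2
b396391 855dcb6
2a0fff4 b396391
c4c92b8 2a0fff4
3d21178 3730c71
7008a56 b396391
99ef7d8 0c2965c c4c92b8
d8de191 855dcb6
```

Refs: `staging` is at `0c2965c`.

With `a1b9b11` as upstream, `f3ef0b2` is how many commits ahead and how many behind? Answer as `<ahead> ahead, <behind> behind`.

Reachable from f3ef0b2: {855dcb6, d8de191, f3ef0b2}.
Reachable from a1b9b11: {0c2965c, 2a0fff4, 3730c71, 3d21178, 44b8df4, 468c87a, 7008a56, 855dcb6, 941c18e, 96c3f66, 99ef7d8, a1b9b11, b396391, bfe6046, c4c92b8, d132b95, d8de191, da93dcb, ed3c839, f3ef0b2, fb4b061, ff93dd0}.
Only in f3ef0b2's history (ahead): {} — 0.
Only in a1b9b11's history (behind): {0c2965c, 2a0fff4, 3730c71, 3d21178, 44b8df4, 468c87a, 7008a56, 941c18e, 96c3f66, 99ef7d8, a1b9b11, b396391, bfe6046, c4c92b8, d132b95, da93dcb, ed3c839, fb4b061, ff93dd0} — 19.

0 ahead, 19 behind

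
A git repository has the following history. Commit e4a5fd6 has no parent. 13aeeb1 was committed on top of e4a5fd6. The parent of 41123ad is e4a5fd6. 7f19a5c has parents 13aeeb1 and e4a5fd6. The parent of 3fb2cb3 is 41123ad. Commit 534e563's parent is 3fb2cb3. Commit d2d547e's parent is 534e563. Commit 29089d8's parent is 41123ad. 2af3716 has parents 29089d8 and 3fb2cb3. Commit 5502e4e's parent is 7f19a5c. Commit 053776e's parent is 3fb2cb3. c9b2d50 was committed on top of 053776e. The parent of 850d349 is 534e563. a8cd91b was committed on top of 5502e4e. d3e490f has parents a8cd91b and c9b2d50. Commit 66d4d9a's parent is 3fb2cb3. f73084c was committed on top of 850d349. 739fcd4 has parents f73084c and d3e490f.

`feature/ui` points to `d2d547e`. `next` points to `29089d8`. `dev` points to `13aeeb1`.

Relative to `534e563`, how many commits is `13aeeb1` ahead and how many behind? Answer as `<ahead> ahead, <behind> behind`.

1 ahead, 3 behind

Reachable from 13aeeb1: {13aeeb1, e4a5fd6}.
Reachable from 534e563: {3fb2cb3, 41123ad, 534e563, e4a5fd6}.
Only in 13aeeb1's history (ahead): {13aeeb1} — 1.
Only in 534e563's history (behind): {3fb2cb3, 41123ad, 534e563} — 3.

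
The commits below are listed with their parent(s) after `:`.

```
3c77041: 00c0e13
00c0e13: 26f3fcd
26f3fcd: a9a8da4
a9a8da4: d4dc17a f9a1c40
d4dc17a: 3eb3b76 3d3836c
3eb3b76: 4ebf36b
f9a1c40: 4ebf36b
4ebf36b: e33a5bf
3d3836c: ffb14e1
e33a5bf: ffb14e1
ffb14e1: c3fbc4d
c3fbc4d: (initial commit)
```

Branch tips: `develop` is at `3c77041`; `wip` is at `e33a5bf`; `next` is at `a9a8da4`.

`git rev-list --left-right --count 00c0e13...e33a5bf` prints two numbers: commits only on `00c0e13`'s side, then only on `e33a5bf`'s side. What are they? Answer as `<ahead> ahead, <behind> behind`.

8 ahead, 0 behind

Reachable from 00c0e13: {00c0e13, 26f3fcd, 3d3836c, 3eb3b76, 4ebf36b, a9a8da4, c3fbc4d, d4dc17a, e33a5bf, f9a1c40, ffb14e1}.
Reachable from e33a5bf: {c3fbc4d, e33a5bf, ffb14e1}.
Only in 00c0e13's history (ahead): {00c0e13, 26f3fcd, 3d3836c, 3eb3b76, 4ebf36b, a9a8da4, d4dc17a, f9a1c40} — 8.
Only in e33a5bf's history (behind): {} — 0.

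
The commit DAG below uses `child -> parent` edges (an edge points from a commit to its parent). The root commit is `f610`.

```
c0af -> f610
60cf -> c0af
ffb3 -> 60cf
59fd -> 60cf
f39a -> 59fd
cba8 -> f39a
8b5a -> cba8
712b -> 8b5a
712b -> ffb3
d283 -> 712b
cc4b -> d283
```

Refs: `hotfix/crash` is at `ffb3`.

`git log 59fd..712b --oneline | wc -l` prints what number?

Reachable from 712b: {59fd, 60cf, 712b, 8b5a, c0af, cba8, f39a, f610, ffb3}.
Reachable from 59fd: {59fd, 60cf, c0af, f610}.
In 712b's history but not 59fd's: {712b, 8b5a, cba8, f39a, ffb3} — 5 commits.

5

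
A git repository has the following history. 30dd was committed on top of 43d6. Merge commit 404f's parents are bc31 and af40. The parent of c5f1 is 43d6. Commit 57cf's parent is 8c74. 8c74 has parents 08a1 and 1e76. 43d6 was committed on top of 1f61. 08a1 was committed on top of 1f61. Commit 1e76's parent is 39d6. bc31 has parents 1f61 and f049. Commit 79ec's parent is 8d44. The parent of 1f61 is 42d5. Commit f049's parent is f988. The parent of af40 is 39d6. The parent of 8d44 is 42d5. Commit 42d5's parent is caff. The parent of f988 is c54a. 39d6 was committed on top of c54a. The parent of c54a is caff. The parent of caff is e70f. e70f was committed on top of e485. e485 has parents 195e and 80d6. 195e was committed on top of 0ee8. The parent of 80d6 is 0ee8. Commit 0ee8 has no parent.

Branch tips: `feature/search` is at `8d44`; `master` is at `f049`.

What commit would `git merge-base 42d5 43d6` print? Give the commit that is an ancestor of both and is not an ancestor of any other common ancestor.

42d5

Ancestors of 42d5: {0ee8, 195e, 42d5, 80d6, caff, e485, e70f}.
Ancestors of 43d6: {0ee8, 195e, 1f61, 42d5, 43d6, 80d6, caff, e485, e70f}.
Common ancestors: {0ee8, 195e, 42d5, 80d6, caff, e485, e70f}.
Among these, 42d5 is not an ancestor of any other common ancestor — it is the merge base.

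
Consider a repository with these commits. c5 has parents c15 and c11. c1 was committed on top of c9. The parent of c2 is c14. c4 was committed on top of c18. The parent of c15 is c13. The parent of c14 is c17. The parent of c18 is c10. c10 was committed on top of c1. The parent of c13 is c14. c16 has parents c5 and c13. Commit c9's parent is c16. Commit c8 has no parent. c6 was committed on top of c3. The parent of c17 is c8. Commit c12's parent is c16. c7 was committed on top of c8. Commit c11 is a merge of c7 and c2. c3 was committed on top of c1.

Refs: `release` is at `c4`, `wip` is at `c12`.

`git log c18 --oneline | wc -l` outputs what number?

Walking parent pointers from c18: reachable set = {c1, c10, c11, c13, c14, c15, c16, c17, c18, c2, c5, c7, c8, c9}.
That is 14 commits.

14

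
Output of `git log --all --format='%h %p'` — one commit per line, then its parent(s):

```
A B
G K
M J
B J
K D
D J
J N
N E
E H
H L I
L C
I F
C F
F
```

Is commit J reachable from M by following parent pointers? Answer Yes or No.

Yes

Ancestors of M (commits reachable by following parents): {C, E, F, H, I, J, L, M, N}.
J is in that set, so it is an ancestor of M.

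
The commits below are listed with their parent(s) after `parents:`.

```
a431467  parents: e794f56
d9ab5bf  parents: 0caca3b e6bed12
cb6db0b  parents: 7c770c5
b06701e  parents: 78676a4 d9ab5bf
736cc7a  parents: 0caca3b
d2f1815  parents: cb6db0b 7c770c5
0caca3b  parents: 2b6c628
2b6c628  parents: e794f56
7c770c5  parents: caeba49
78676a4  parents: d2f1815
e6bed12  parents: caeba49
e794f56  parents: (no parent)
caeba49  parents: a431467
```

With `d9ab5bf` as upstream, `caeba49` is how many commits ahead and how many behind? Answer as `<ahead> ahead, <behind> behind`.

0 ahead, 4 behind

Reachable from caeba49: {a431467, caeba49, e794f56}.
Reachable from d9ab5bf: {0caca3b, 2b6c628, a431467, caeba49, d9ab5bf, e6bed12, e794f56}.
Only in caeba49's history (ahead): {} — 0.
Only in d9ab5bf's history (behind): {0caca3b, 2b6c628, d9ab5bf, e6bed12} — 4.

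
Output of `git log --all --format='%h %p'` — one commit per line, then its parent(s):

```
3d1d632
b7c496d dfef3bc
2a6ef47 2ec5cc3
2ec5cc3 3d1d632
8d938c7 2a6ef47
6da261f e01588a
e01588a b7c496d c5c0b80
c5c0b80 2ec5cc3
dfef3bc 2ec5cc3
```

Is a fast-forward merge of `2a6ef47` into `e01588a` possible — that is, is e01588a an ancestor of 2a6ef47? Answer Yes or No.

No

A fast-forward from e01588a to 2a6ef47 is possible iff e01588a is an ancestor of 2a6ef47.
Ancestors of 2a6ef47: {2a6ef47, 2ec5cc3, 3d1d632}.
e01588a is not among them, so fast-forward is not possible.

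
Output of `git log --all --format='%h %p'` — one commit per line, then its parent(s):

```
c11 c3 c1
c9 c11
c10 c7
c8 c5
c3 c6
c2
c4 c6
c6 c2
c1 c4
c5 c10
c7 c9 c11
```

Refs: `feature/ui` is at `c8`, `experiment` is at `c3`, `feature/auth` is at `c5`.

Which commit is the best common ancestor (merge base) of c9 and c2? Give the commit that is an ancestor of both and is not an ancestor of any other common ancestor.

Ancestors of c9: {c1, c11, c2, c3, c4, c6, c9}.
Ancestors of c2: {c2}.
Common ancestors: {c2}.
The only common ancestor is c2, so it is the merge base.

c2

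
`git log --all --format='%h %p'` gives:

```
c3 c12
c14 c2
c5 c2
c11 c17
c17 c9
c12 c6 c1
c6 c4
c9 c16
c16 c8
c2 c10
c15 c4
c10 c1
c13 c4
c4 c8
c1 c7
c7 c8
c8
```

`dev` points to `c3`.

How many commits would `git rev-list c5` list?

6

Walking parent pointers from c5: reachable set = {c1, c10, c2, c5, c7, c8}.
That is 6 commits.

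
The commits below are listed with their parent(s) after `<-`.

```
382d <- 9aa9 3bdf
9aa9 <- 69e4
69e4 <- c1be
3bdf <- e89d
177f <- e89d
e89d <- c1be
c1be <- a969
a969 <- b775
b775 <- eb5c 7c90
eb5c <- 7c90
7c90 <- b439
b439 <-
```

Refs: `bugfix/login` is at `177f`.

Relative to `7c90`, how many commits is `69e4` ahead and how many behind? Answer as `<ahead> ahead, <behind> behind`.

Reachable from 69e4: {69e4, 7c90, a969, b439, b775, c1be, eb5c}.
Reachable from 7c90: {7c90, b439}.
Only in 69e4's history (ahead): {69e4, a969, b775, c1be, eb5c} — 5.
Only in 7c90's history (behind): {} — 0.

5 ahead, 0 behind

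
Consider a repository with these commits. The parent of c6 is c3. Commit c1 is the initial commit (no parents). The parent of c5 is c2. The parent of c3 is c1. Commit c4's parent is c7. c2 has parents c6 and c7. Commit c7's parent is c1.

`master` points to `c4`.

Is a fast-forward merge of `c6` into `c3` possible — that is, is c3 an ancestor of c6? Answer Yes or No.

A fast-forward from c3 to c6 is possible iff c3 is an ancestor of c6.
Ancestors of c6: {c1, c3, c6}.
c3 is among them, so fast-forward is possible.

Yes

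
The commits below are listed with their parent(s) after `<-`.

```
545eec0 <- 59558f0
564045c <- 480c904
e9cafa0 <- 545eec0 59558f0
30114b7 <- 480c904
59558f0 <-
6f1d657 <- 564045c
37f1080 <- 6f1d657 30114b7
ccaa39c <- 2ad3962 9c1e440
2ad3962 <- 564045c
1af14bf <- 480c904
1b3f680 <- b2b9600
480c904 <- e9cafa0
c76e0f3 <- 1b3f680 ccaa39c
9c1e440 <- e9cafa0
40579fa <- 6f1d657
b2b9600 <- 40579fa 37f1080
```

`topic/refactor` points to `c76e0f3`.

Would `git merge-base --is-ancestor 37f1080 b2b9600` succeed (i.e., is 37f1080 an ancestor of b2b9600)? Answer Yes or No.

Ancestors of b2b9600 (commits reachable by following parents): {30114b7, 37f1080, 40579fa, 480c904, 545eec0, 564045c, 59558f0, 6f1d657, b2b9600, e9cafa0}.
37f1080 is in that set, so it is an ancestor of b2b9600.

Yes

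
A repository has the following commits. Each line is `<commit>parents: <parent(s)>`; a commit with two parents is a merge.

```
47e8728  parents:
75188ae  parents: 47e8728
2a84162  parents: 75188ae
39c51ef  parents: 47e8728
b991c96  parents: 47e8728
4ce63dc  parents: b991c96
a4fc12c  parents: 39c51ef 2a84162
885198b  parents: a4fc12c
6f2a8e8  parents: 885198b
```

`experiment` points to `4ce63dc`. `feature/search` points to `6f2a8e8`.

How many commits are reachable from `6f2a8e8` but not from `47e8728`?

6

Reachable from 6f2a8e8: {2a84162, 39c51ef, 47e8728, 6f2a8e8, 75188ae, 885198b, a4fc12c}.
Reachable from 47e8728: {47e8728}.
In 6f2a8e8's history but not 47e8728's: {2a84162, 39c51ef, 6f2a8e8, 75188ae, 885198b, a4fc12c} — 6 commits.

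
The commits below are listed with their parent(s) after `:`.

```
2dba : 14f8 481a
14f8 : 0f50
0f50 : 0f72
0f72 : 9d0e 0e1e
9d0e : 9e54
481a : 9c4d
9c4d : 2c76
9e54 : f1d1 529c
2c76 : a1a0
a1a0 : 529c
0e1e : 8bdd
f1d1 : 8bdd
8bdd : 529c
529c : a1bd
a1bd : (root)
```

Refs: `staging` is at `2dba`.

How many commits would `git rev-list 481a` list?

6

Walking parent pointers from 481a: reachable set = {2c76, 481a, 529c, 9c4d, a1a0, a1bd}.
That is 6 commits.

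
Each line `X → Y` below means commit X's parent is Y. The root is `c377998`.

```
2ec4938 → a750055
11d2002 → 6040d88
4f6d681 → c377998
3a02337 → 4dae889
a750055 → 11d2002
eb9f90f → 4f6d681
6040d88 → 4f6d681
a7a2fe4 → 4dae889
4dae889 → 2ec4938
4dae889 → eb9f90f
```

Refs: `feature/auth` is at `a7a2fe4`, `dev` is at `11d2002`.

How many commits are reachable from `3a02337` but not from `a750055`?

4

Reachable from 3a02337: {11d2002, 2ec4938, 3a02337, 4dae889, 4f6d681, 6040d88, a750055, c377998, eb9f90f}.
Reachable from a750055: {11d2002, 4f6d681, 6040d88, a750055, c377998}.
In 3a02337's history but not a750055's: {2ec4938, 3a02337, 4dae889, eb9f90f} — 4 commits.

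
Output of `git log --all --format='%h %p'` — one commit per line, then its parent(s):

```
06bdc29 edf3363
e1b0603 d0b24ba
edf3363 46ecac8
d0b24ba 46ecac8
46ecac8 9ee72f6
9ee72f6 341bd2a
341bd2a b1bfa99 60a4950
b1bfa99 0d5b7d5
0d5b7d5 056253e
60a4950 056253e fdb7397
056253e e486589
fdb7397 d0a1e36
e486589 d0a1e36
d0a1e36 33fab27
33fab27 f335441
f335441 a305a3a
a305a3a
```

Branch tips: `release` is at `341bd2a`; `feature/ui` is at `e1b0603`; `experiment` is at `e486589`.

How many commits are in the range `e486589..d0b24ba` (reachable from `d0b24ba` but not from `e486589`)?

9

Reachable from d0b24ba: {056253e, 0d5b7d5, 33fab27, 341bd2a, 46ecac8, 60a4950, 9ee72f6, a305a3a, b1bfa99, d0a1e36, d0b24ba, e486589, f335441, fdb7397}.
Reachable from e486589: {33fab27, a305a3a, d0a1e36, e486589, f335441}.
In d0b24ba's history but not e486589's: {056253e, 0d5b7d5, 341bd2a, 46ecac8, 60a4950, 9ee72f6, b1bfa99, d0b24ba, fdb7397} — 9 commits.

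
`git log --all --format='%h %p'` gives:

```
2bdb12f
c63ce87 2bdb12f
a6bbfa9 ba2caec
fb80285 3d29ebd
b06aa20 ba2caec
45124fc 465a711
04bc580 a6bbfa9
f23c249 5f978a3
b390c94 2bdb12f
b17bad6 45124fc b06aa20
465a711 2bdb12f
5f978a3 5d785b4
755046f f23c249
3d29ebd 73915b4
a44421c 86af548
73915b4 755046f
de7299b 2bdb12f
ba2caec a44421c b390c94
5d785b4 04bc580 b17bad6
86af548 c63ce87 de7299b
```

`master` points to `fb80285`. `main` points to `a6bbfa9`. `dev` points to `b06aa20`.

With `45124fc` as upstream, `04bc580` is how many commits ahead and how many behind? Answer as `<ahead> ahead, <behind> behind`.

Reachable from 04bc580: {04bc580, 2bdb12f, 86af548, a44421c, a6bbfa9, b390c94, ba2caec, c63ce87, de7299b}.
Reachable from 45124fc: {2bdb12f, 45124fc, 465a711}.
Only in 04bc580's history (ahead): {04bc580, 86af548, a44421c, a6bbfa9, b390c94, ba2caec, c63ce87, de7299b} — 8.
Only in 45124fc's history (behind): {45124fc, 465a711} — 2.

8 ahead, 2 behind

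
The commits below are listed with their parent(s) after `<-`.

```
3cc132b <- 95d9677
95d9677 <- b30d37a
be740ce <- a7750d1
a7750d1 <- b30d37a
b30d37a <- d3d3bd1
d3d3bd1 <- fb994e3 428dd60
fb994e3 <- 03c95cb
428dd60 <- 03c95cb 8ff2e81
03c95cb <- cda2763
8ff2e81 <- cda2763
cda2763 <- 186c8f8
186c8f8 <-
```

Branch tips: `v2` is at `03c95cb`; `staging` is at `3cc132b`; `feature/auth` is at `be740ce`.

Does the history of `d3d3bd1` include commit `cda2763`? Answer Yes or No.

Ancestors of d3d3bd1 (commits reachable by following parents): {03c95cb, 186c8f8, 428dd60, 8ff2e81, cda2763, d3d3bd1, fb994e3}.
cda2763 is in that set, so it is an ancestor of d3d3bd1.

Yes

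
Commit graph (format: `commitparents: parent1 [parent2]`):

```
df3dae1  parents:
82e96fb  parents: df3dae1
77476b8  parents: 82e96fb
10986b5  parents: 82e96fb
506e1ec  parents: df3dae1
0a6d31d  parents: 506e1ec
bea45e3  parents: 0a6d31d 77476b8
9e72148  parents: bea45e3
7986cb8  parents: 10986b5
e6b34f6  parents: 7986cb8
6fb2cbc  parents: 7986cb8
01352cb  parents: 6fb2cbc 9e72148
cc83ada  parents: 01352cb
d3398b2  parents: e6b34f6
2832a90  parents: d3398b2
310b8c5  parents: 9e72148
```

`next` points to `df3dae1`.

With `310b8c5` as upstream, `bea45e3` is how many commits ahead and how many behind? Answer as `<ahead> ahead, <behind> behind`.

0 ahead, 2 behind

Reachable from bea45e3: {0a6d31d, 506e1ec, 77476b8, 82e96fb, bea45e3, df3dae1}.
Reachable from 310b8c5: {0a6d31d, 310b8c5, 506e1ec, 77476b8, 82e96fb, 9e72148, bea45e3, df3dae1}.
Only in bea45e3's history (ahead): {} — 0.
Only in 310b8c5's history (behind): {310b8c5, 9e72148} — 2.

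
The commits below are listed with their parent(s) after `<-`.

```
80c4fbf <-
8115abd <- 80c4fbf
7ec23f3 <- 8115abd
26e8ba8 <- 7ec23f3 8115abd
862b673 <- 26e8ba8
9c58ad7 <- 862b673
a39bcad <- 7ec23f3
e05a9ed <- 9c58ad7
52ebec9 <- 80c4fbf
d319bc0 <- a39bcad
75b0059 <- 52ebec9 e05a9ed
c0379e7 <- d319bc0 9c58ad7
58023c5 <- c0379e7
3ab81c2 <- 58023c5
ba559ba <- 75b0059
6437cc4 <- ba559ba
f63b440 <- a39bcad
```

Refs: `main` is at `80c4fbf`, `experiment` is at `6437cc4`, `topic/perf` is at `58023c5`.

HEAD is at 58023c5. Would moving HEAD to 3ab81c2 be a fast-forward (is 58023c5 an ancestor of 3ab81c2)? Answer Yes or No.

A fast-forward from 58023c5 to 3ab81c2 is possible iff 58023c5 is an ancestor of 3ab81c2.
Ancestors of 3ab81c2: {26e8ba8, 3ab81c2, 58023c5, 7ec23f3, 80c4fbf, 8115abd, 862b673, 9c58ad7, a39bcad, c0379e7, d319bc0}.
58023c5 is among them, so fast-forward is possible.

Yes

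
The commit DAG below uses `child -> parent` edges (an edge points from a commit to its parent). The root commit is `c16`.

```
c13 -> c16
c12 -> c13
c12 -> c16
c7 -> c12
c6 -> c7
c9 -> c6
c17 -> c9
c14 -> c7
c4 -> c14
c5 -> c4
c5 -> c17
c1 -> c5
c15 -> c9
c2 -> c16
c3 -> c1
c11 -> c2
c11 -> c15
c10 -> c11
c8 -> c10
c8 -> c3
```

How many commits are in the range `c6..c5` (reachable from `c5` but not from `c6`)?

5

Reachable from c5: {c12, c13, c14, c16, c17, c4, c5, c6, c7, c9}.
Reachable from c6: {c12, c13, c16, c6, c7}.
In c5's history but not c6's: {c14, c17, c4, c5, c9} — 5 commits.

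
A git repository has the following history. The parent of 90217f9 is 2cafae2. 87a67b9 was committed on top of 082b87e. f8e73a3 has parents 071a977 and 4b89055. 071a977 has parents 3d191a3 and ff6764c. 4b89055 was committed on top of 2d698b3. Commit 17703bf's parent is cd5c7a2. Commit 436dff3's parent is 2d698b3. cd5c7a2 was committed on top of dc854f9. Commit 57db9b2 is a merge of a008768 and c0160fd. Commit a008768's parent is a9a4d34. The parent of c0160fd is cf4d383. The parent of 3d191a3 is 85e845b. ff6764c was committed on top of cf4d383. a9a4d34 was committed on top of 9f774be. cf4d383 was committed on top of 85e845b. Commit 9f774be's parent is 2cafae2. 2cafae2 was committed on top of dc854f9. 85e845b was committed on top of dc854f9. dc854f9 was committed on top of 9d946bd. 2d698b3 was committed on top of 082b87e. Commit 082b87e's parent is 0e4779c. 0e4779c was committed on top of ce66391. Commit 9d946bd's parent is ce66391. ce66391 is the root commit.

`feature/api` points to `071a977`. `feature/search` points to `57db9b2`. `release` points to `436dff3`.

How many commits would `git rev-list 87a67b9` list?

Walking parent pointers from 87a67b9: reachable set = {082b87e, 0e4779c, 87a67b9, ce66391}.
That is 4 commits.

4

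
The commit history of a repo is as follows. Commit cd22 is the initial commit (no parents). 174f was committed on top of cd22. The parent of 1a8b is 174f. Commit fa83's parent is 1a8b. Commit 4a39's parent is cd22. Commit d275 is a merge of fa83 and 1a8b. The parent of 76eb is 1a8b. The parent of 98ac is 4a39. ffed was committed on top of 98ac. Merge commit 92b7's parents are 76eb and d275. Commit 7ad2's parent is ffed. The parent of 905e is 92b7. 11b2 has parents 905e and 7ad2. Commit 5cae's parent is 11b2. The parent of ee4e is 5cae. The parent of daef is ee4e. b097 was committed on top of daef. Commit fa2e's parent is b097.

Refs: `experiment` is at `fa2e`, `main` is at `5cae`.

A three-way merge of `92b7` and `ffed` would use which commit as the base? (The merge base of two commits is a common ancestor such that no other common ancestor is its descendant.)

Ancestors of 92b7: {174f, 1a8b, 76eb, 92b7, cd22, d275, fa83}.
Ancestors of ffed: {4a39, 98ac, cd22, ffed}.
Common ancestors: {cd22}.
The only common ancestor is cd22, so it is the merge base.

cd22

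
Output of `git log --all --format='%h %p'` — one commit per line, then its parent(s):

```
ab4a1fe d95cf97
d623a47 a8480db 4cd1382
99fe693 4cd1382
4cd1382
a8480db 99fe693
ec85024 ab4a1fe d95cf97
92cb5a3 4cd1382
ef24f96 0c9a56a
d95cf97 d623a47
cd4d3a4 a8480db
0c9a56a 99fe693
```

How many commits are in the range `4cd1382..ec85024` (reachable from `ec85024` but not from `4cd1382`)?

6

Reachable from ec85024: {4cd1382, 99fe693, a8480db, ab4a1fe, d623a47, d95cf97, ec85024}.
Reachable from 4cd1382: {4cd1382}.
In ec85024's history but not 4cd1382's: {99fe693, a8480db, ab4a1fe, d623a47, d95cf97, ec85024} — 6 commits.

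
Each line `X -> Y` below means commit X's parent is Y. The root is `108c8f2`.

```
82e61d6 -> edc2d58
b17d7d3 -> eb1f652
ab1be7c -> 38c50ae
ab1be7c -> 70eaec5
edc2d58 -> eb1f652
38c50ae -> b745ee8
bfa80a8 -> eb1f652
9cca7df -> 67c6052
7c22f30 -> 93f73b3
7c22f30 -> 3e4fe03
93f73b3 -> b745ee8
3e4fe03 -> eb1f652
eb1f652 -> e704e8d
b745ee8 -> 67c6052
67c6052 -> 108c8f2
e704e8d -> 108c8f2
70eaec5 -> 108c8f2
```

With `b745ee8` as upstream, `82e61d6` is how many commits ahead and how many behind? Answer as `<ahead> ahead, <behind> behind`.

4 ahead, 2 behind

Reachable from 82e61d6: {108c8f2, 82e61d6, e704e8d, eb1f652, edc2d58}.
Reachable from b745ee8: {108c8f2, 67c6052, b745ee8}.
Only in 82e61d6's history (ahead): {82e61d6, e704e8d, eb1f652, edc2d58} — 4.
Only in b745ee8's history (behind): {67c6052, b745ee8} — 2.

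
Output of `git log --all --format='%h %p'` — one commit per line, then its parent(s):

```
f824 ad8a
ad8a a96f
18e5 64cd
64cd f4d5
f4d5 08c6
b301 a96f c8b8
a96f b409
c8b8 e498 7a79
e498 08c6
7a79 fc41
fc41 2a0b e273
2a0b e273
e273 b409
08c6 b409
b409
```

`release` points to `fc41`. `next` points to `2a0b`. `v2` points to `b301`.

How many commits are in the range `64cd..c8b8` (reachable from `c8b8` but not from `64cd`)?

6

Reachable from c8b8: {08c6, 2a0b, 7a79, b409, c8b8, e273, e498, fc41}.
Reachable from 64cd: {08c6, 64cd, b409, f4d5}.
In c8b8's history but not 64cd's: {2a0b, 7a79, c8b8, e273, e498, fc41} — 6 commits.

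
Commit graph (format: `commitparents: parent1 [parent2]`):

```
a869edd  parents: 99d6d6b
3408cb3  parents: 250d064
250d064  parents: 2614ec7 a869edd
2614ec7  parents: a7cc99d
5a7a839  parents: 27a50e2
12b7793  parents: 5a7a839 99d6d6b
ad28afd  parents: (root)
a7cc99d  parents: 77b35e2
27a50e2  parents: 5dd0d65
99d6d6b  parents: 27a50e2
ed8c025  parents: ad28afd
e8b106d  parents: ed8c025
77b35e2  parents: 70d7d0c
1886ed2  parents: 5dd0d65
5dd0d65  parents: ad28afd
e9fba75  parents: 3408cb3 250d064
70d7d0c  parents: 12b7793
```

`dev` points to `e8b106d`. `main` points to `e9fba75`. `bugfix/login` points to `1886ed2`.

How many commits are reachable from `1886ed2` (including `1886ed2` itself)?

3

Walking parent pointers from 1886ed2: reachable set = {1886ed2, 5dd0d65, ad28afd}.
That is 3 commits.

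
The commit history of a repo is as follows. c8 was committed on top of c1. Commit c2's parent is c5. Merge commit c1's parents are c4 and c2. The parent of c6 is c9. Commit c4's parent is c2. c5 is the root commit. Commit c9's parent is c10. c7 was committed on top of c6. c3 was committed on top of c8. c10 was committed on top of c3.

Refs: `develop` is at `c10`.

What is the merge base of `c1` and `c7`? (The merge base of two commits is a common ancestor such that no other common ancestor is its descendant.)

Ancestors of c1: {c1, c2, c4, c5}.
Ancestors of c7: {c1, c10, c2, c3, c4, c5, c6, c7, c8, c9}.
Common ancestors: {c1, c2, c4, c5}.
Among these, c1 is not an ancestor of any other common ancestor — it is the merge base.

c1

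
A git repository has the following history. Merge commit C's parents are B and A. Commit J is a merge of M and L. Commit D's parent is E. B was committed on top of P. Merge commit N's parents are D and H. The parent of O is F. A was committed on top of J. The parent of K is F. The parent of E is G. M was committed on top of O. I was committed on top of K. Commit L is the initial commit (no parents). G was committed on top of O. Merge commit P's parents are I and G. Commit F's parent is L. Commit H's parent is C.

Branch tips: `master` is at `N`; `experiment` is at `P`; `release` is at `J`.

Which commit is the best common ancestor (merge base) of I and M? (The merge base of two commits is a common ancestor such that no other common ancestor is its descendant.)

Ancestors of I: {F, I, K, L}.
Ancestors of M: {F, L, M, O}.
Common ancestors: {F, L}.
Among these, F is not an ancestor of any other common ancestor — it is the merge base.

F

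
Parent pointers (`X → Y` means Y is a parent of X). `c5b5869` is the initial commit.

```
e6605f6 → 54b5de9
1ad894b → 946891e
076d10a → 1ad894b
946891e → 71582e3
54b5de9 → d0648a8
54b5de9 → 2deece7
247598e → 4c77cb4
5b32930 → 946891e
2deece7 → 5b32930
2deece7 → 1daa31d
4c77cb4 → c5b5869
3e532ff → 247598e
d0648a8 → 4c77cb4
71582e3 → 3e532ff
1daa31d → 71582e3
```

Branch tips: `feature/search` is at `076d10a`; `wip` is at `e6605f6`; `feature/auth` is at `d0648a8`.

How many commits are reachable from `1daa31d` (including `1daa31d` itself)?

Walking parent pointers from 1daa31d: reachable set = {1daa31d, 247598e, 3e532ff, 4c77cb4, 71582e3, c5b5869}.
That is 6 commits.

6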